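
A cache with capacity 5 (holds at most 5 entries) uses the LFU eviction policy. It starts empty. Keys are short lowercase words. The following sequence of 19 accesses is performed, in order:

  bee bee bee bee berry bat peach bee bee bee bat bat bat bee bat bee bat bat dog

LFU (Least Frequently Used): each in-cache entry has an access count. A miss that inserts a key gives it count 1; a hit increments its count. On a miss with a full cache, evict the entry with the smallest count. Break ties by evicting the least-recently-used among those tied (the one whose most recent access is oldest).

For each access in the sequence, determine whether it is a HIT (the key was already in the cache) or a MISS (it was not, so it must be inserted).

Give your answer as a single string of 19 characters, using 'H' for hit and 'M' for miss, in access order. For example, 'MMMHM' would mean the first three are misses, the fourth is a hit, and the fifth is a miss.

Answer: MHHHMMMHHHHHHHHHHHM

Derivation:
LFU simulation (capacity=5):
  1. access bee: MISS. Cache: [bee(c=1)]
  2. access bee: HIT, count now 2. Cache: [bee(c=2)]
  3. access bee: HIT, count now 3. Cache: [bee(c=3)]
  4. access bee: HIT, count now 4. Cache: [bee(c=4)]
  5. access berry: MISS. Cache: [berry(c=1) bee(c=4)]
  6. access bat: MISS. Cache: [berry(c=1) bat(c=1) bee(c=4)]
  7. access peach: MISS. Cache: [berry(c=1) bat(c=1) peach(c=1) bee(c=4)]
  8. access bee: HIT, count now 5. Cache: [berry(c=1) bat(c=1) peach(c=1) bee(c=5)]
  9. access bee: HIT, count now 6. Cache: [berry(c=1) bat(c=1) peach(c=1) bee(c=6)]
  10. access bee: HIT, count now 7. Cache: [berry(c=1) bat(c=1) peach(c=1) bee(c=7)]
  11. access bat: HIT, count now 2. Cache: [berry(c=1) peach(c=1) bat(c=2) bee(c=7)]
  12. access bat: HIT, count now 3. Cache: [berry(c=1) peach(c=1) bat(c=3) bee(c=7)]
  13. access bat: HIT, count now 4. Cache: [berry(c=1) peach(c=1) bat(c=4) bee(c=7)]
  14. access bee: HIT, count now 8. Cache: [berry(c=1) peach(c=1) bat(c=4) bee(c=8)]
  15. access bat: HIT, count now 5. Cache: [berry(c=1) peach(c=1) bat(c=5) bee(c=8)]
  16. access bee: HIT, count now 9. Cache: [berry(c=1) peach(c=1) bat(c=5) bee(c=9)]
  17. access bat: HIT, count now 6. Cache: [berry(c=1) peach(c=1) bat(c=6) bee(c=9)]
  18. access bat: HIT, count now 7. Cache: [berry(c=1) peach(c=1) bat(c=7) bee(c=9)]
  19. access dog: MISS. Cache: [berry(c=1) peach(c=1) dog(c=1) bat(c=7) bee(c=9)]
Total: 14 hits, 5 misses, 0 evictions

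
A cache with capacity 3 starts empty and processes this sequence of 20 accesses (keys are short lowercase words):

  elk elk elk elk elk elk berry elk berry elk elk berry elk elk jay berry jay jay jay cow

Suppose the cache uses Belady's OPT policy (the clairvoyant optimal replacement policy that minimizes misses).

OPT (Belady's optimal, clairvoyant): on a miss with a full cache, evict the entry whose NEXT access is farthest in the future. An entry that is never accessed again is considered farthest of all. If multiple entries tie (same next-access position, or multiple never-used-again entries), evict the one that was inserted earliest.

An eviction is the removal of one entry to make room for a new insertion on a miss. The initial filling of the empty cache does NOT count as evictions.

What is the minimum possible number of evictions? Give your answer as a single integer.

Answer: 1

Derivation:
OPT (Belady) simulation (capacity=3):
  1. access elk: MISS. Cache: [elk]
  2. access elk: HIT. Next use of elk: step 3. Cache: [elk]
  3. access elk: HIT. Next use of elk: step 4. Cache: [elk]
  4. access elk: HIT. Next use of elk: step 5. Cache: [elk]
  5. access elk: HIT. Next use of elk: step 6. Cache: [elk]
  6. access elk: HIT. Next use of elk: step 8. Cache: [elk]
  7. access berry: MISS. Cache: [elk berry]
  8. access elk: HIT. Next use of elk: step 10. Cache: [elk berry]
  9. access berry: HIT. Next use of berry: step 12. Cache: [elk berry]
  10. access elk: HIT. Next use of elk: step 11. Cache: [elk berry]
  11. access elk: HIT. Next use of elk: step 13. Cache: [elk berry]
  12. access berry: HIT. Next use of berry: step 16. Cache: [elk berry]
  13. access elk: HIT. Next use of elk: step 14. Cache: [elk berry]
  14. access elk: HIT. Next use of elk: never. Cache: [elk berry]
  15. access jay: MISS. Cache: [elk berry jay]
  16. access berry: HIT. Next use of berry: never. Cache: [elk berry jay]
  17. access jay: HIT. Next use of jay: step 18. Cache: [elk berry jay]
  18. access jay: HIT. Next use of jay: step 19. Cache: [elk berry jay]
  19. access jay: HIT. Next use of jay: never. Cache: [elk berry jay]
  20. access cow: MISS, evict elk (next use: never). Cache: [berry jay cow]
Total: 16 hits, 4 misses, 1 evictions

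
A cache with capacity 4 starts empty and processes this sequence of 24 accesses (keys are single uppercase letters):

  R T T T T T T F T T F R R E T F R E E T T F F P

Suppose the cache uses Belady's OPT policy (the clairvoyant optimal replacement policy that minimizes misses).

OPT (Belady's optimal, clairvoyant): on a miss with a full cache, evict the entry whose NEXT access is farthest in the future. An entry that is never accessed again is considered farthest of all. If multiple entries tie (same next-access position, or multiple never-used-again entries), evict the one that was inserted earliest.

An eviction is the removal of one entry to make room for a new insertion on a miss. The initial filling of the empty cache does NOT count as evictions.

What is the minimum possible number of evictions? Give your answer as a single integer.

Answer: 1

Derivation:
OPT (Belady) simulation (capacity=4):
  1. access R: MISS. Cache: [R]
  2. access T: MISS. Cache: [R T]
  3. access T: HIT. Next use of T: step 4. Cache: [R T]
  4. access T: HIT. Next use of T: step 5. Cache: [R T]
  5. access T: HIT. Next use of T: step 6. Cache: [R T]
  6. access T: HIT. Next use of T: step 7. Cache: [R T]
  7. access T: HIT. Next use of T: step 9. Cache: [R T]
  8. access F: MISS. Cache: [R T F]
  9. access T: HIT. Next use of T: step 10. Cache: [R T F]
  10. access T: HIT. Next use of T: step 15. Cache: [R T F]
  11. access F: HIT. Next use of F: step 16. Cache: [R T F]
  12. access R: HIT. Next use of R: step 13. Cache: [R T F]
  13. access R: HIT. Next use of R: step 17. Cache: [R T F]
  14. access E: MISS. Cache: [R T F E]
  15. access T: HIT. Next use of T: step 20. Cache: [R T F E]
  16. access F: HIT. Next use of F: step 22. Cache: [R T F E]
  17. access R: HIT. Next use of R: never. Cache: [R T F E]
  18. access E: HIT. Next use of E: step 19. Cache: [R T F E]
  19. access E: HIT. Next use of E: never. Cache: [R T F E]
  20. access T: HIT. Next use of T: step 21. Cache: [R T F E]
  21. access T: HIT. Next use of T: never. Cache: [R T F E]
  22. access F: HIT. Next use of F: step 23. Cache: [R T F E]
  23. access F: HIT. Next use of F: never. Cache: [R T F E]
  24. access P: MISS, evict R (next use: never). Cache: [T F E P]
Total: 19 hits, 5 misses, 1 evictions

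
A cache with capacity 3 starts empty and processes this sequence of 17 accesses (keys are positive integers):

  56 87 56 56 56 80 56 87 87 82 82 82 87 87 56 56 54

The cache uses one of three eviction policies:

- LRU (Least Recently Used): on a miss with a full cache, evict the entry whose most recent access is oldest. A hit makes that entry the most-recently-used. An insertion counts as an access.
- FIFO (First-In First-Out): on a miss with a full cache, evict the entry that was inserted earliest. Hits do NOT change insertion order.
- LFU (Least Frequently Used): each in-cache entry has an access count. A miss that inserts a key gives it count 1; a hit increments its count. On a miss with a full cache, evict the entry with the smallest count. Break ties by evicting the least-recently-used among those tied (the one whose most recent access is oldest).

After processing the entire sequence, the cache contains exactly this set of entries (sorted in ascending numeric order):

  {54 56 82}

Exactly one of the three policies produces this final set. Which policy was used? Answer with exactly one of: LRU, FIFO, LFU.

Answer: FIFO

Derivation:
Simulating under each policy and comparing final sets:
  LRU: final set = {54 56 87} -> differs
  FIFO: final set = {54 56 82} -> MATCHES target
  LFU: final set = {54 56 87} -> differs
Only FIFO produces the target set.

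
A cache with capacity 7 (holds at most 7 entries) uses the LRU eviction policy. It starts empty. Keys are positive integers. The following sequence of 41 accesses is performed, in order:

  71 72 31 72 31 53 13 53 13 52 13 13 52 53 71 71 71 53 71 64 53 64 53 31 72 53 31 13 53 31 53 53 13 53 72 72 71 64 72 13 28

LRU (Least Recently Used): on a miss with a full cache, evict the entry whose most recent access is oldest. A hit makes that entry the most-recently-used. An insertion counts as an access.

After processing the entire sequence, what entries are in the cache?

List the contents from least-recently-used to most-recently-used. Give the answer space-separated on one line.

Answer: 31 53 71 64 72 13 28

Derivation:
LRU simulation (capacity=7):
  1. access 71: MISS. Cache (LRU->MRU): [71]
  2. access 72: MISS. Cache (LRU->MRU): [71 72]
  3. access 31: MISS. Cache (LRU->MRU): [71 72 31]
  4. access 72: HIT. Cache (LRU->MRU): [71 31 72]
  5. access 31: HIT. Cache (LRU->MRU): [71 72 31]
  6. access 53: MISS. Cache (LRU->MRU): [71 72 31 53]
  7. access 13: MISS. Cache (LRU->MRU): [71 72 31 53 13]
  8. access 53: HIT. Cache (LRU->MRU): [71 72 31 13 53]
  9. access 13: HIT. Cache (LRU->MRU): [71 72 31 53 13]
  10. access 52: MISS. Cache (LRU->MRU): [71 72 31 53 13 52]
  11. access 13: HIT. Cache (LRU->MRU): [71 72 31 53 52 13]
  12. access 13: HIT. Cache (LRU->MRU): [71 72 31 53 52 13]
  13. access 52: HIT. Cache (LRU->MRU): [71 72 31 53 13 52]
  14. access 53: HIT. Cache (LRU->MRU): [71 72 31 13 52 53]
  15. access 71: HIT. Cache (LRU->MRU): [72 31 13 52 53 71]
  16. access 71: HIT. Cache (LRU->MRU): [72 31 13 52 53 71]
  17. access 71: HIT. Cache (LRU->MRU): [72 31 13 52 53 71]
  18. access 53: HIT. Cache (LRU->MRU): [72 31 13 52 71 53]
  19. access 71: HIT. Cache (LRU->MRU): [72 31 13 52 53 71]
  20. access 64: MISS. Cache (LRU->MRU): [72 31 13 52 53 71 64]
  21. access 53: HIT. Cache (LRU->MRU): [72 31 13 52 71 64 53]
  22. access 64: HIT. Cache (LRU->MRU): [72 31 13 52 71 53 64]
  23. access 53: HIT. Cache (LRU->MRU): [72 31 13 52 71 64 53]
  24. access 31: HIT. Cache (LRU->MRU): [72 13 52 71 64 53 31]
  25. access 72: HIT. Cache (LRU->MRU): [13 52 71 64 53 31 72]
  26. access 53: HIT. Cache (LRU->MRU): [13 52 71 64 31 72 53]
  27. access 31: HIT. Cache (LRU->MRU): [13 52 71 64 72 53 31]
  28. access 13: HIT. Cache (LRU->MRU): [52 71 64 72 53 31 13]
  29. access 53: HIT. Cache (LRU->MRU): [52 71 64 72 31 13 53]
  30. access 31: HIT. Cache (LRU->MRU): [52 71 64 72 13 53 31]
  31. access 53: HIT. Cache (LRU->MRU): [52 71 64 72 13 31 53]
  32. access 53: HIT. Cache (LRU->MRU): [52 71 64 72 13 31 53]
  33. access 13: HIT. Cache (LRU->MRU): [52 71 64 72 31 53 13]
  34. access 53: HIT. Cache (LRU->MRU): [52 71 64 72 31 13 53]
  35. access 72: HIT. Cache (LRU->MRU): [52 71 64 31 13 53 72]
  36. access 72: HIT. Cache (LRU->MRU): [52 71 64 31 13 53 72]
  37. access 71: HIT. Cache (LRU->MRU): [52 64 31 13 53 72 71]
  38. access 64: HIT. Cache (LRU->MRU): [52 31 13 53 72 71 64]
  39. access 72: HIT. Cache (LRU->MRU): [52 31 13 53 71 64 72]
  40. access 13: HIT. Cache (LRU->MRU): [52 31 53 71 64 72 13]
  41. access 28: MISS, evict 52. Cache (LRU->MRU): [31 53 71 64 72 13 28]
Total: 33 hits, 8 misses, 1 evictions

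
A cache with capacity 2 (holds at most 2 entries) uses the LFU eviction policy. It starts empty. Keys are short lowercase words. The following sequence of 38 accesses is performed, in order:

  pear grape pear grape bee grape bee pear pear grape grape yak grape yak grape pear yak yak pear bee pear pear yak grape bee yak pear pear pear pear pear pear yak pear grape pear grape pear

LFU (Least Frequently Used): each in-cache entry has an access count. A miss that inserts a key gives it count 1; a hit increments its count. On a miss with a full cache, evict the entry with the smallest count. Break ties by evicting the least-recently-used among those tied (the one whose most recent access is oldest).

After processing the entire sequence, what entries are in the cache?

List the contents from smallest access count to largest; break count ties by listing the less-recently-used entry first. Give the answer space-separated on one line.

Answer: pear grape

Derivation:
LFU simulation (capacity=2):
  1. access pear: MISS. Cache: [pear(c=1)]
  2. access grape: MISS. Cache: [pear(c=1) grape(c=1)]
  3. access pear: HIT, count now 2. Cache: [grape(c=1) pear(c=2)]
  4. access grape: HIT, count now 2. Cache: [pear(c=2) grape(c=2)]
  5. access bee: MISS, evict pear(c=2). Cache: [bee(c=1) grape(c=2)]
  6. access grape: HIT, count now 3. Cache: [bee(c=1) grape(c=3)]
  7. access bee: HIT, count now 2. Cache: [bee(c=2) grape(c=3)]
  8. access pear: MISS, evict bee(c=2). Cache: [pear(c=1) grape(c=3)]
  9. access pear: HIT, count now 2. Cache: [pear(c=2) grape(c=3)]
  10. access grape: HIT, count now 4. Cache: [pear(c=2) grape(c=4)]
  11. access grape: HIT, count now 5. Cache: [pear(c=2) grape(c=5)]
  12. access yak: MISS, evict pear(c=2). Cache: [yak(c=1) grape(c=5)]
  13. access grape: HIT, count now 6. Cache: [yak(c=1) grape(c=6)]
  14. access yak: HIT, count now 2. Cache: [yak(c=2) grape(c=6)]
  15. access grape: HIT, count now 7. Cache: [yak(c=2) grape(c=7)]
  16. access pear: MISS, evict yak(c=2). Cache: [pear(c=1) grape(c=7)]
  17. access yak: MISS, evict pear(c=1). Cache: [yak(c=1) grape(c=7)]
  18. access yak: HIT, count now 2. Cache: [yak(c=2) grape(c=7)]
  19. access pear: MISS, evict yak(c=2). Cache: [pear(c=1) grape(c=7)]
  20. access bee: MISS, evict pear(c=1). Cache: [bee(c=1) grape(c=7)]
  21. access pear: MISS, evict bee(c=1). Cache: [pear(c=1) grape(c=7)]
  22. access pear: HIT, count now 2. Cache: [pear(c=2) grape(c=7)]
  23. access yak: MISS, evict pear(c=2). Cache: [yak(c=1) grape(c=7)]
  24. access grape: HIT, count now 8. Cache: [yak(c=1) grape(c=8)]
  25. access bee: MISS, evict yak(c=1). Cache: [bee(c=1) grape(c=8)]
  26. access yak: MISS, evict bee(c=1). Cache: [yak(c=1) grape(c=8)]
  27. access pear: MISS, evict yak(c=1). Cache: [pear(c=1) grape(c=8)]
  28. access pear: HIT, count now 2. Cache: [pear(c=2) grape(c=8)]
  29. access pear: HIT, count now 3. Cache: [pear(c=3) grape(c=8)]
  30. access pear: HIT, count now 4. Cache: [pear(c=4) grape(c=8)]
  31. access pear: HIT, count now 5. Cache: [pear(c=5) grape(c=8)]
  32. access pear: HIT, count now 6. Cache: [pear(c=6) grape(c=8)]
  33. access yak: MISS, evict pear(c=6). Cache: [yak(c=1) grape(c=8)]
  34. access pear: MISS, evict yak(c=1). Cache: [pear(c=1) grape(c=8)]
  35. access grape: HIT, count now 9. Cache: [pear(c=1) grape(c=9)]
  36. access pear: HIT, count now 2. Cache: [pear(c=2) grape(c=9)]
  37. access grape: HIT, count now 10. Cache: [pear(c=2) grape(c=10)]
  38. access pear: HIT, count now 3. Cache: [pear(c=3) grape(c=10)]
Total: 22 hits, 16 misses, 14 evictions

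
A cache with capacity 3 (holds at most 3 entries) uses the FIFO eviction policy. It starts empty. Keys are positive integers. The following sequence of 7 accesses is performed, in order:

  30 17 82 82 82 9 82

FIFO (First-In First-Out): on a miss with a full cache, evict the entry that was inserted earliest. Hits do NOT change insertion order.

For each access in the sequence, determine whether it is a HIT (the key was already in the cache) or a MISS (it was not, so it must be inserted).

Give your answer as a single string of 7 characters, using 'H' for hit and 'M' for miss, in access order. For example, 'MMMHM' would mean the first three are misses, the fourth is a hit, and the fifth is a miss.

Answer: MMMHHMH

Derivation:
FIFO simulation (capacity=3):
  1. access 30: MISS. Cache (old->new): [30]
  2. access 17: MISS. Cache (old->new): [30 17]
  3. access 82: MISS. Cache (old->new): [30 17 82]
  4. access 82: HIT. Cache (old->new): [30 17 82]
  5. access 82: HIT. Cache (old->new): [30 17 82]
  6. access 9: MISS, evict 30. Cache (old->new): [17 82 9]
  7. access 82: HIT. Cache (old->new): [17 82 9]
Total: 3 hits, 4 misses, 1 evictions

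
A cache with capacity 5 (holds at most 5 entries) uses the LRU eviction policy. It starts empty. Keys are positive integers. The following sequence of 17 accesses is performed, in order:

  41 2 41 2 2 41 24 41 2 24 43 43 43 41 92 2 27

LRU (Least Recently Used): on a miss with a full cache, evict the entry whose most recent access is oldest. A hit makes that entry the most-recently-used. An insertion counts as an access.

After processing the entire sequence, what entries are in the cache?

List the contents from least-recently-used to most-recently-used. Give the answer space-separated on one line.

Answer: 43 41 92 2 27

Derivation:
LRU simulation (capacity=5):
  1. access 41: MISS. Cache (LRU->MRU): [41]
  2. access 2: MISS. Cache (LRU->MRU): [41 2]
  3. access 41: HIT. Cache (LRU->MRU): [2 41]
  4. access 2: HIT. Cache (LRU->MRU): [41 2]
  5. access 2: HIT. Cache (LRU->MRU): [41 2]
  6. access 41: HIT. Cache (LRU->MRU): [2 41]
  7. access 24: MISS. Cache (LRU->MRU): [2 41 24]
  8. access 41: HIT. Cache (LRU->MRU): [2 24 41]
  9. access 2: HIT. Cache (LRU->MRU): [24 41 2]
  10. access 24: HIT. Cache (LRU->MRU): [41 2 24]
  11. access 43: MISS. Cache (LRU->MRU): [41 2 24 43]
  12. access 43: HIT. Cache (LRU->MRU): [41 2 24 43]
  13. access 43: HIT. Cache (LRU->MRU): [41 2 24 43]
  14. access 41: HIT. Cache (LRU->MRU): [2 24 43 41]
  15. access 92: MISS. Cache (LRU->MRU): [2 24 43 41 92]
  16. access 2: HIT. Cache (LRU->MRU): [24 43 41 92 2]
  17. access 27: MISS, evict 24. Cache (LRU->MRU): [43 41 92 2 27]
Total: 11 hits, 6 misses, 1 evictions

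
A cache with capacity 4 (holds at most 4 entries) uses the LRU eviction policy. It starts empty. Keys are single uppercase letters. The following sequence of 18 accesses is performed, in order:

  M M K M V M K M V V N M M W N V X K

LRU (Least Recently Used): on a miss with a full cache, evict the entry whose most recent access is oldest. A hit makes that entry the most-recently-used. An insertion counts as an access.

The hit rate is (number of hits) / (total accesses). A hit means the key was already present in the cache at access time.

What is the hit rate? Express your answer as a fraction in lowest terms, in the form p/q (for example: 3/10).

LRU simulation (capacity=4):
  1. access M: MISS. Cache (LRU->MRU): [M]
  2. access M: HIT. Cache (LRU->MRU): [M]
  3. access K: MISS. Cache (LRU->MRU): [M K]
  4. access M: HIT. Cache (LRU->MRU): [K M]
  5. access V: MISS. Cache (LRU->MRU): [K M V]
  6. access M: HIT. Cache (LRU->MRU): [K V M]
  7. access K: HIT. Cache (LRU->MRU): [V M K]
  8. access M: HIT. Cache (LRU->MRU): [V K M]
  9. access V: HIT. Cache (LRU->MRU): [K M V]
  10. access V: HIT. Cache (LRU->MRU): [K M V]
  11. access N: MISS. Cache (LRU->MRU): [K M V N]
  12. access M: HIT. Cache (LRU->MRU): [K V N M]
  13. access M: HIT. Cache (LRU->MRU): [K V N M]
  14. access W: MISS, evict K. Cache (LRU->MRU): [V N M W]
  15. access N: HIT. Cache (LRU->MRU): [V M W N]
  16. access V: HIT. Cache (LRU->MRU): [M W N V]
  17. access X: MISS, evict M. Cache (LRU->MRU): [W N V X]
  18. access K: MISS, evict W. Cache (LRU->MRU): [N V X K]
Total: 11 hits, 7 misses, 3 evictions

Hit rate = 11/18

Answer: 11/18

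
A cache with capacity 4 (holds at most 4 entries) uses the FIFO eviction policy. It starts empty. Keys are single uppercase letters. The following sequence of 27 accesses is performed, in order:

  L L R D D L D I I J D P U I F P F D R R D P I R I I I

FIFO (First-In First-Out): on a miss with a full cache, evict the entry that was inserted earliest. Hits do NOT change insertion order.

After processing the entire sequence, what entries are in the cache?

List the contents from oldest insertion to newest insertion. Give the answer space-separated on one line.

FIFO simulation (capacity=4):
  1. access L: MISS. Cache (old->new): [L]
  2. access L: HIT. Cache (old->new): [L]
  3. access R: MISS. Cache (old->new): [L R]
  4. access D: MISS. Cache (old->new): [L R D]
  5. access D: HIT. Cache (old->new): [L R D]
  6. access L: HIT. Cache (old->new): [L R D]
  7. access D: HIT. Cache (old->new): [L R D]
  8. access I: MISS. Cache (old->new): [L R D I]
  9. access I: HIT. Cache (old->new): [L R D I]
  10. access J: MISS, evict L. Cache (old->new): [R D I J]
  11. access D: HIT. Cache (old->new): [R D I J]
  12. access P: MISS, evict R. Cache (old->new): [D I J P]
  13. access U: MISS, evict D. Cache (old->new): [I J P U]
  14. access I: HIT. Cache (old->new): [I J P U]
  15. access F: MISS, evict I. Cache (old->new): [J P U F]
  16. access P: HIT. Cache (old->new): [J P U F]
  17. access F: HIT. Cache (old->new): [J P U F]
  18. access D: MISS, evict J. Cache (old->new): [P U F D]
  19. access R: MISS, evict P. Cache (old->new): [U F D R]
  20. access R: HIT. Cache (old->new): [U F D R]
  21. access D: HIT. Cache (old->new): [U F D R]
  22. access P: MISS, evict U. Cache (old->new): [F D R P]
  23. access I: MISS, evict F. Cache (old->new): [D R P I]
  24. access R: HIT. Cache (old->new): [D R P I]
  25. access I: HIT. Cache (old->new): [D R P I]
  26. access I: HIT. Cache (old->new): [D R P I]
  27. access I: HIT. Cache (old->new): [D R P I]
Total: 15 hits, 12 misses, 8 evictions

Answer: D R P I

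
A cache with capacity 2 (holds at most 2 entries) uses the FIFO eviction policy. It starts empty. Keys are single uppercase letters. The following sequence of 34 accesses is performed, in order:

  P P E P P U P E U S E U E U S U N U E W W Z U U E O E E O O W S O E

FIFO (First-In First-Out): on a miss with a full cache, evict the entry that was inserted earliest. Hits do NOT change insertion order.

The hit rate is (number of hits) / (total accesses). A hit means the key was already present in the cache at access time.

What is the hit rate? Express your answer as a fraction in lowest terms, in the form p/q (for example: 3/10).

Answer: 6/17

Derivation:
FIFO simulation (capacity=2):
  1. access P: MISS. Cache (old->new): [P]
  2. access P: HIT. Cache (old->new): [P]
  3. access E: MISS. Cache (old->new): [P E]
  4. access P: HIT. Cache (old->new): [P E]
  5. access P: HIT. Cache (old->new): [P E]
  6. access U: MISS, evict P. Cache (old->new): [E U]
  7. access P: MISS, evict E. Cache (old->new): [U P]
  8. access E: MISS, evict U. Cache (old->new): [P E]
  9. access U: MISS, evict P. Cache (old->new): [E U]
  10. access S: MISS, evict E. Cache (old->new): [U S]
  11. access E: MISS, evict U. Cache (old->new): [S E]
  12. access U: MISS, evict S. Cache (old->new): [E U]
  13. access E: HIT. Cache (old->new): [E U]
  14. access U: HIT. Cache (old->new): [E U]
  15. access S: MISS, evict E. Cache (old->new): [U S]
  16. access U: HIT. Cache (old->new): [U S]
  17. access N: MISS, evict U. Cache (old->new): [S N]
  18. access U: MISS, evict S. Cache (old->new): [N U]
  19. access E: MISS, evict N. Cache (old->new): [U E]
  20. access W: MISS, evict U. Cache (old->new): [E W]
  21. access W: HIT. Cache (old->new): [E W]
  22. access Z: MISS, evict E. Cache (old->new): [W Z]
  23. access U: MISS, evict W. Cache (old->new): [Z U]
  24. access U: HIT. Cache (old->new): [Z U]
  25. access E: MISS, evict Z. Cache (old->new): [U E]
  26. access O: MISS, evict U. Cache (old->new): [E O]
  27. access E: HIT. Cache (old->new): [E O]
  28. access E: HIT. Cache (old->new): [E O]
  29. access O: HIT. Cache (old->new): [E O]
  30. access O: HIT. Cache (old->new): [E O]
  31. access W: MISS, evict E. Cache (old->new): [O W]
  32. access S: MISS, evict O. Cache (old->new): [W S]
  33. access O: MISS, evict W. Cache (old->new): [S O]
  34. access E: MISS, evict S. Cache (old->new): [O E]
Total: 12 hits, 22 misses, 20 evictions

Hit rate = 12/34 = 6/17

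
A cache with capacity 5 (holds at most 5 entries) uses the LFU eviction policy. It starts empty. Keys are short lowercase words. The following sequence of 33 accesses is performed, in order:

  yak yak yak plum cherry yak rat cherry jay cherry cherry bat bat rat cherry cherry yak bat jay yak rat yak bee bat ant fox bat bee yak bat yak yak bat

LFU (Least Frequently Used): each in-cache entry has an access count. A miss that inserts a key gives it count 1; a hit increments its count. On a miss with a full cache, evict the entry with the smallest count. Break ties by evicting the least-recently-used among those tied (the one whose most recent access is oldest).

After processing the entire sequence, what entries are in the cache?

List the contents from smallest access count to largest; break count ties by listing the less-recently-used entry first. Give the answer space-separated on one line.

Answer: bee rat cherry bat yak

Derivation:
LFU simulation (capacity=5):
  1. access yak: MISS. Cache: [yak(c=1)]
  2. access yak: HIT, count now 2. Cache: [yak(c=2)]
  3. access yak: HIT, count now 3. Cache: [yak(c=3)]
  4. access plum: MISS. Cache: [plum(c=1) yak(c=3)]
  5. access cherry: MISS. Cache: [plum(c=1) cherry(c=1) yak(c=3)]
  6. access yak: HIT, count now 4. Cache: [plum(c=1) cherry(c=1) yak(c=4)]
  7. access rat: MISS. Cache: [plum(c=1) cherry(c=1) rat(c=1) yak(c=4)]
  8. access cherry: HIT, count now 2. Cache: [plum(c=1) rat(c=1) cherry(c=2) yak(c=4)]
  9. access jay: MISS. Cache: [plum(c=1) rat(c=1) jay(c=1) cherry(c=2) yak(c=4)]
  10. access cherry: HIT, count now 3. Cache: [plum(c=1) rat(c=1) jay(c=1) cherry(c=3) yak(c=4)]
  11. access cherry: HIT, count now 4. Cache: [plum(c=1) rat(c=1) jay(c=1) yak(c=4) cherry(c=4)]
  12. access bat: MISS, evict plum(c=1). Cache: [rat(c=1) jay(c=1) bat(c=1) yak(c=4) cherry(c=4)]
  13. access bat: HIT, count now 2. Cache: [rat(c=1) jay(c=1) bat(c=2) yak(c=4) cherry(c=4)]
  14. access rat: HIT, count now 2. Cache: [jay(c=1) bat(c=2) rat(c=2) yak(c=4) cherry(c=4)]
  15. access cherry: HIT, count now 5. Cache: [jay(c=1) bat(c=2) rat(c=2) yak(c=4) cherry(c=5)]
  16. access cherry: HIT, count now 6. Cache: [jay(c=1) bat(c=2) rat(c=2) yak(c=4) cherry(c=6)]
  17. access yak: HIT, count now 5. Cache: [jay(c=1) bat(c=2) rat(c=2) yak(c=5) cherry(c=6)]
  18. access bat: HIT, count now 3. Cache: [jay(c=1) rat(c=2) bat(c=3) yak(c=5) cherry(c=6)]
  19. access jay: HIT, count now 2. Cache: [rat(c=2) jay(c=2) bat(c=3) yak(c=5) cherry(c=6)]
  20. access yak: HIT, count now 6. Cache: [rat(c=2) jay(c=2) bat(c=3) cherry(c=6) yak(c=6)]
  21. access rat: HIT, count now 3. Cache: [jay(c=2) bat(c=3) rat(c=3) cherry(c=6) yak(c=6)]
  22. access yak: HIT, count now 7. Cache: [jay(c=2) bat(c=3) rat(c=3) cherry(c=6) yak(c=7)]
  23. access bee: MISS, evict jay(c=2). Cache: [bee(c=1) bat(c=3) rat(c=3) cherry(c=6) yak(c=7)]
  24. access bat: HIT, count now 4. Cache: [bee(c=1) rat(c=3) bat(c=4) cherry(c=6) yak(c=7)]
  25. access ant: MISS, evict bee(c=1). Cache: [ant(c=1) rat(c=3) bat(c=4) cherry(c=6) yak(c=7)]
  26. access fox: MISS, evict ant(c=1). Cache: [fox(c=1) rat(c=3) bat(c=4) cherry(c=6) yak(c=7)]
  27. access bat: HIT, count now 5. Cache: [fox(c=1) rat(c=3) bat(c=5) cherry(c=6) yak(c=7)]
  28. access bee: MISS, evict fox(c=1). Cache: [bee(c=1) rat(c=3) bat(c=5) cherry(c=6) yak(c=7)]
  29. access yak: HIT, count now 8. Cache: [bee(c=1) rat(c=3) bat(c=5) cherry(c=6) yak(c=8)]
  30. access bat: HIT, count now 6. Cache: [bee(c=1) rat(c=3) cherry(c=6) bat(c=6) yak(c=8)]
  31. access yak: HIT, count now 9. Cache: [bee(c=1) rat(c=3) cherry(c=6) bat(c=6) yak(c=9)]
  32. access yak: HIT, count now 10. Cache: [bee(c=1) rat(c=3) cherry(c=6) bat(c=6) yak(c=10)]
  33. access bat: HIT, count now 7. Cache: [bee(c=1) rat(c=3) cherry(c=6) bat(c=7) yak(c=10)]
Total: 23 hits, 10 misses, 5 evictions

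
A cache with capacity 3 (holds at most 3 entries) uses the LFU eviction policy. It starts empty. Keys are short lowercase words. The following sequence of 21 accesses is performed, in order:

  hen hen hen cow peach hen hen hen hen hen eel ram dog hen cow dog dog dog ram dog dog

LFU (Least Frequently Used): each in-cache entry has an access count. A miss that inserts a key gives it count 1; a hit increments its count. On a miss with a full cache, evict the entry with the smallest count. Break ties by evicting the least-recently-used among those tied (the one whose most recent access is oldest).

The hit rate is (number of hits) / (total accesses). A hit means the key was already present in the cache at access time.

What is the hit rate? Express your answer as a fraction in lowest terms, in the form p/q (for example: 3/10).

LFU simulation (capacity=3):
  1. access hen: MISS. Cache: [hen(c=1)]
  2. access hen: HIT, count now 2. Cache: [hen(c=2)]
  3. access hen: HIT, count now 3. Cache: [hen(c=3)]
  4. access cow: MISS. Cache: [cow(c=1) hen(c=3)]
  5. access peach: MISS. Cache: [cow(c=1) peach(c=1) hen(c=3)]
  6. access hen: HIT, count now 4. Cache: [cow(c=1) peach(c=1) hen(c=4)]
  7. access hen: HIT, count now 5. Cache: [cow(c=1) peach(c=1) hen(c=5)]
  8. access hen: HIT, count now 6. Cache: [cow(c=1) peach(c=1) hen(c=6)]
  9. access hen: HIT, count now 7. Cache: [cow(c=1) peach(c=1) hen(c=7)]
  10. access hen: HIT, count now 8. Cache: [cow(c=1) peach(c=1) hen(c=8)]
  11. access eel: MISS, evict cow(c=1). Cache: [peach(c=1) eel(c=1) hen(c=8)]
  12. access ram: MISS, evict peach(c=1). Cache: [eel(c=1) ram(c=1) hen(c=8)]
  13. access dog: MISS, evict eel(c=1). Cache: [ram(c=1) dog(c=1) hen(c=8)]
  14. access hen: HIT, count now 9. Cache: [ram(c=1) dog(c=1) hen(c=9)]
  15. access cow: MISS, evict ram(c=1). Cache: [dog(c=1) cow(c=1) hen(c=9)]
  16. access dog: HIT, count now 2. Cache: [cow(c=1) dog(c=2) hen(c=9)]
  17. access dog: HIT, count now 3. Cache: [cow(c=1) dog(c=3) hen(c=9)]
  18. access dog: HIT, count now 4. Cache: [cow(c=1) dog(c=4) hen(c=9)]
  19. access ram: MISS, evict cow(c=1). Cache: [ram(c=1) dog(c=4) hen(c=9)]
  20. access dog: HIT, count now 5. Cache: [ram(c=1) dog(c=5) hen(c=9)]
  21. access dog: HIT, count now 6. Cache: [ram(c=1) dog(c=6) hen(c=9)]
Total: 13 hits, 8 misses, 5 evictions

Hit rate = 13/21

Answer: 13/21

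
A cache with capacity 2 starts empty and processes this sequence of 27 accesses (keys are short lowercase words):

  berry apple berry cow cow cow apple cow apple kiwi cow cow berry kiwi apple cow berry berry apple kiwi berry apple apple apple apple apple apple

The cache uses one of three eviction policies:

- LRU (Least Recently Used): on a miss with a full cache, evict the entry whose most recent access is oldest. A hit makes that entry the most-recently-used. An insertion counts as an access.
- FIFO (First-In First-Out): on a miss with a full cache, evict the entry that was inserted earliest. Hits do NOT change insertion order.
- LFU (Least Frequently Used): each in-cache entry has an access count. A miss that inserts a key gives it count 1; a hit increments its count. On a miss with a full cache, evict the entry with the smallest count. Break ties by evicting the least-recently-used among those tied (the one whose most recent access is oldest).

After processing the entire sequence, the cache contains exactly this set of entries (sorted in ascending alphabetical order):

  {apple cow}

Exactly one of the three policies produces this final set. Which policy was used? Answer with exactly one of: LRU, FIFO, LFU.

Answer: LFU

Derivation:
Simulating under each policy and comparing final sets:
  LRU: final set = {apple berry} -> differs
  FIFO: final set = {apple berry} -> differs
  LFU: final set = {apple cow} -> MATCHES target
Only LFU produces the target set.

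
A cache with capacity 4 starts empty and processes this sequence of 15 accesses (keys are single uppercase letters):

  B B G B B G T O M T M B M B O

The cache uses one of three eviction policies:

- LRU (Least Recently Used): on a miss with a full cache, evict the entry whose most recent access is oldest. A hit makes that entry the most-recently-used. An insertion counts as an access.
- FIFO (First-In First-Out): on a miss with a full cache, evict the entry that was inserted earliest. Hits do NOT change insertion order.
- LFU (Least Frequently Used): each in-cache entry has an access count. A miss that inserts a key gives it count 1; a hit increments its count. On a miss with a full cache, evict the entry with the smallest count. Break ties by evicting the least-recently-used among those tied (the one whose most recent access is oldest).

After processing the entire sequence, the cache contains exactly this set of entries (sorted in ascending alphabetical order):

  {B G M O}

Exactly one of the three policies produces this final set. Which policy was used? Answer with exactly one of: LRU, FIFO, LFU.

Simulating under each policy and comparing final sets:
  LRU: final set = {B M O T} -> differs
  FIFO: final set = {B M O T} -> differs
  LFU: final set = {B G M O} -> MATCHES target
Only LFU produces the target set.

Answer: LFU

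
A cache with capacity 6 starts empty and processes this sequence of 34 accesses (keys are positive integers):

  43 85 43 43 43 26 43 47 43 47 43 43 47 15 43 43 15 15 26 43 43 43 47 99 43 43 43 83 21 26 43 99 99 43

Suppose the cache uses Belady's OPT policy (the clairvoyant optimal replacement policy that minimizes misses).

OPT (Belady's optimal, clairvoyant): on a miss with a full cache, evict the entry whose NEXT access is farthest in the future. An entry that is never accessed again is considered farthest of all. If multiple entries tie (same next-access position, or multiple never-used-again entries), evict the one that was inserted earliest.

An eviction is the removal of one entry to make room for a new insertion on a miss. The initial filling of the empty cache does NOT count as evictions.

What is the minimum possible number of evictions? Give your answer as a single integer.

OPT (Belady) simulation (capacity=6):
  1. access 43: MISS. Cache: [43]
  2. access 85: MISS. Cache: [43 85]
  3. access 43: HIT. Next use of 43: step 4. Cache: [43 85]
  4. access 43: HIT. Next use of 43: step 5. Cache: [43 85]
  5. access 43: HIT. Next use of 43: step 7. Cache: [43 85]
  6. access 26: MISS. Cache: [43 85 26]
  7. access 43: HIT. Next use of 43: step 9. Cache: [43 85 26]
  8. access 47: MISS. Cache: [43 85 26 47]
  9. access 43: HIT. Next use of 43: step 11. Cache: [43 85 26 47]
  10. access 47: HIT. Next use of 47: step 13. Cache: [43 85 26 47]
  11. access 43: HIT. Next use of 43: step 12. Cache: [43 85 26 47]
  12. access 43: HIT. Next use of 43: step 15. Cache: [43 85 26 47]
  13. access 47: HIT. Next use of 47: step 23. Cache: [43 85 26 47]
  14. access 15: MISS. Cache: [43 85 26 47 15]
  15. access 43: HIT. Next use of 43: step 16. Cache: [43 85 26 47 15]
  16. access 43: HIT. Next use of 43: step 20. Cache: [43 85 26 47 15]
  17. access 15: HIT. Next use of 15: step 18. Cache: [43 85 26 47 15]
  18. access 15: HIT. Next use of 15: never. Cache: [43 85 26 47 15]
  19. access 26: HIT. Next use of 26: step 30. Cache: [43 85 26 47 15]
  20. access 43: HIT. Next use of 43: step 21. Cache: [43 85 26 47 15]
  21. access 43: HIT. Next use of 43: step 22. Cache: [43 85 26 47 15]
  22. access 43: HIT. Next use of 43: step 25. Cache: [43 85 26 47 15]
  23. access 47: HIT. Next use of 47: never. Cache: [43 85 26 47 15]
  24. access 99: MISS. Cache: [43 85 26 47 15 99]
  25. access 43: HIT. Next use of 43: step 26. Cache: [43 85 26 47 15 99]
  26. access 43: HIT. Next use of 43: step 27. Cache: [43 85 26 47 15 99]
  27. access 43: HIT. Next use of 43: step 31. Cache: [43 85 26 47 15 99]
  28. access 83: MISS, evict 85 (next use: never). Cache: [43 26 47 15 99 83]
  29. access 21: MISS, evict 47 (next use: never). Cache: [43 26 15 99 83 21]
  30. access 26: HIT. Next use of 26: never. Cache: [43 26 15 99 83 21]
  31. access 43: HIT. Next use of 43: step 34. Cache: [43 26 15 99 83 21]
  32. access 99: HIT. Next use of 99: step 33. Cache: [43 26 15 99 83 21]
  33. access 99: HIT. Next use of 99: never. Cache: [43 26 15 99 83 21]
  34. access 43: HIT. Next use of 43: never. Cache: [43 26 15 99 83 21]
Total: 26 hits, 8 misses, 2 evictions

Answer: 2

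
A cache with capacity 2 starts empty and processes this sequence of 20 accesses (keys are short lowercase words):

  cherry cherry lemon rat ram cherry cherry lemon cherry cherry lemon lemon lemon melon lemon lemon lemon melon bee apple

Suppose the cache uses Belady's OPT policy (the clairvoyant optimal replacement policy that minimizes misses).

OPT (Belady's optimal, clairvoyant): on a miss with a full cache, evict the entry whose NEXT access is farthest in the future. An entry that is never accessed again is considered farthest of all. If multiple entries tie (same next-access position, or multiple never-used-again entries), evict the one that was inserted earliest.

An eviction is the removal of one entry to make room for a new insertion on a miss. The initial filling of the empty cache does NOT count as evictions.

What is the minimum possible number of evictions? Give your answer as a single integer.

Answer: 6

Derivation:
OPT (Belady) simulation (capacity=2):
  1. access cherry: MISS. Cache: [cherry]
  2. access cherry: HIT. Next use of cherry: step 6. Cache: [cherry]
  3. access lemon: MISS. Cache: [cherry lemon]
  4. access rat: MISS, evict lemon (next use: step 8). Cache: [cherry rat]
  5. access ram: MISS, evict rat (next use: never). Cache: [cherry ram]
  6. access cherry: HIT. Next use of cherry: step 7. Cache: [cherry ram]
  7. access cherry: HIT. Next use of cherry: step 9. Cache: [cherry ram]
  8. access lemon: MISS, evict ram (next use: never). Cache: [cherry lemon]
  9. access cherry: HIT. Next use of cherry: step 10. Cache: [cherry lemon]
  10. access cherry: HIT. Next use of cherry: never. Cache: [cherry lemon]
  11. access lemon: HIT. Next use of lemon: step 12. Cache: [cherry lemon]
  12. access lemon: HIT. Next use of lemon: step 13. Cache: [cherry lemon]
  13. access lemon: HIT. Next use of lemon: step 15. Cache: [cherry lemon]
  14. access melon: MISS, evict cherry (next use: never). Cache: [lemon melon]
  15. access lemon: HIT. Next use of lemon: step 16. Cache: [lemon melon]
  16. access lemon: HIT. Next use of lemon: step 17. Cache: [lemon melon]
  17. access lemon: HIT. Next use of lemon: never. Cache: [lemon melon]
  18. access melon: HIT. Next use of melon: never. Cache: [lemon melon]
  19. access bee: MISS, evict lemon (next use: never). Cache: [melon bee]
  20. access apple: MISS, evict melon (next use: never). Cache: [bee apple]
Total: 12 hits, 8 misses, 6 evictions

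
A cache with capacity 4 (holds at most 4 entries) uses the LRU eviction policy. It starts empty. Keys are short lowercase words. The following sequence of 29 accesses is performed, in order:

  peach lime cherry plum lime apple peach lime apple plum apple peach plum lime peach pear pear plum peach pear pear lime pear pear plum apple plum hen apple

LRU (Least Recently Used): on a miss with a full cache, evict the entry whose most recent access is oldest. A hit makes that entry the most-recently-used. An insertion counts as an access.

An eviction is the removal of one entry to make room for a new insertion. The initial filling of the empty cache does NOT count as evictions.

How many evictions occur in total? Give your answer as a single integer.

LRU simulation (capacity=4):
  1. access peach: MISS. Cache (LRU->MRU): [peach]
  2. access lime: MISS. Cache (LRU->MRU): [peach lime]
  3. access cherry: MISS. Cache (LRU->MRU): [peach lime cherry]
  4. access plum: MISS. Cache (LRU->MRU): [peach lime cherry plum]
  5. access lime: HIT. Cache (LRU->MRU): [peach cherry plum lime]
  6. access apple: MISS, evict peach. Cache (LRU->MRU): [cherry plum lime apple]
  7. access peach: MISS, evict cherry. Cache (LRU->MRU): [plum lime apple peach]
  8. access lime: HIT. Cache (LRU->MRU): [plum apple peach lime]
  9. access apple: HIT. Cache (LRU->MRU): [plum peach lime apple]
  10. access plum: HIT. Cache (LRU->MRU): [peach lime apple plum]
  11. access apple: HIT. Cache (LRU->MRU): [peach lime plum apple]
  12. access peach: HIT. Cache (LRU->MRU): [lime plum apple peach]
  13. access plum: HIT. Cache (LRU->MRU): [lime apple peach plum]
  14. access lime: HIT. Cache (LRU->MRU): [apple peach plum lime]
  15. access peach: HIT. Cache (LRU->MRU): [apple plum lime peach]
  16. access pear: MISS, evict apple. Cache (LRU->MRU): [plum lime peach pear]
  17. access pear: HIT. Cache (LRU->MRU): [plum lime peach pear]
  18. access plum: HIT. Cache (LRU->MRU): [lime peach pear plum]
  19. access peach: HIT. Cache (LRU->MRU): [lime pear plum peach]
  20. access pear: HIT. Cache (LRU->MRU): [lime plum peach pear]
  21. access pear: HIT. Cache (LRU->MRU): [lime plum peach pear]
  22. access lime: HIT. Cache (LRU->MRU): [plum peach pear lime]
  23. access pear: HIT. Cache (LRU->MRU): [plum peach lime pear]
  24. access pear: HIT. Cache (LRU->MRU): [plum peach lime pear]
  25. access plum: HIT. Cache (LRU->MRU): [peach lime pear plum]
  26. access apple: MISS, evict peach. Cache (LRU->MRU): [lime pear plum apple]
  27. access plum: HIT. Cache (LRU->MRU): [lime pear apple plum]
  28. access hen: MISS, evict lime. Cache (LRU->MRU): [pear apple plum hen]
  29. access apple: HIT. Cache (LRU->MRU): [pear plum hen apple]
Total: 20 hits, 9 misses, 5 evictions

Answer: 5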